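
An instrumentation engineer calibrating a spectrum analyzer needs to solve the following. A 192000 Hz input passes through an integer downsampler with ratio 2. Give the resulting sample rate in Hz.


Decimation reduces the sample rate:
fs_out = fs_in / M
       = 192000 / 2
       = 96000.0 Hz

96000.0 Hz


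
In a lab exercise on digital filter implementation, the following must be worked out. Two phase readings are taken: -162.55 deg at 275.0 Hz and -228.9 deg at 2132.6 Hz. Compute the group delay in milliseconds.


Group delay from phase difference:
tau = -d(phi)/d(omega)
d(phi) = -66.35 deg = -1.158026 rad
d(omega) = 2*pi*(2132.6 - 275.0) = 11671.645 rad/s
tau = -(-1.158026) / 11671.645
    = 0.0992 ms

0.0992 ms


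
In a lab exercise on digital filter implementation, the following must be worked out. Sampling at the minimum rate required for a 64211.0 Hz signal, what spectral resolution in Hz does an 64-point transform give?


Step 1 — Nyquist sampling rate:
fs = 2 * fmax = 2 * 64211.0 = 128422.0 Hz

Step 2 — DFT bin spacing:
df = fs / N = 128422.0 / 64 = 2006.5938 Hz

2006.5938 Hz


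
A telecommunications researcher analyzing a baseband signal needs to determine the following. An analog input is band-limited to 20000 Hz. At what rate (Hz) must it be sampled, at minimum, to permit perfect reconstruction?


The Nyquist rate is twice the maximum frequency component.
fs_min = 2 * fmax
      = 2 * 20000
      = 40000 Hz

40000


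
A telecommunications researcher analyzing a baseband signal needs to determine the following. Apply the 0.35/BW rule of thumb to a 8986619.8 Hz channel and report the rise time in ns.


Rise time from bandwidth relationship:
tr = 0.35 / BW
   = 0.35 / 8986619.8
   = 3.894679065e-08 s
   = 38.9468 ns

38.9468 ns


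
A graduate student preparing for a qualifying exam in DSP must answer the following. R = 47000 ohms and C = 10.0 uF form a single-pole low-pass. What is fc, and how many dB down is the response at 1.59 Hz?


Step 1 — cutoff frequency:
fc = 1 / (2*pi*R*C)
C = 10.0 uF = 1e-05 F
fc = 1 / (2*pi*47000*1e-05)
   = 0.338628 Hz

Step 2 — magnitude at f = 1.59 Hz:
|H(f)| = 1 / sqrt(1 + (f/fc)^2)
f/fc = 1.59 / 0.338628 = 4.695418
|H| = 1 / sqrt(1 + 22.04695) = 0.2083019
|H|_dB = 20*log10(0.2083019) = -13.63 dB

fc = 0.338628 Hz; |H(1.59 Hz)| = -13.63 dB


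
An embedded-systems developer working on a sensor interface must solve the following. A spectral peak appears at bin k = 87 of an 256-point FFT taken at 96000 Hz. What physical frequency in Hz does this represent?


Frequency of DFT bin k:
f_k = k * fs / N
    = 87 * 96000 / 256
    = 8352000 / 256
    = 32625.0 Hz

32625.0 Hz


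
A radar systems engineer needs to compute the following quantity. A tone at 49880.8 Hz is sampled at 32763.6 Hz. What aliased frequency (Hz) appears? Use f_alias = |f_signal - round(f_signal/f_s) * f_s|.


Compute the nearest integer multiple of fs to the signal:
n = round(49880.8 / 32763.6) = 2
f_alias = |49880.8 - 2 * 32763.6|
        = |49880.8 - 65527.2|
        = 15646.4 Hz

15646.4


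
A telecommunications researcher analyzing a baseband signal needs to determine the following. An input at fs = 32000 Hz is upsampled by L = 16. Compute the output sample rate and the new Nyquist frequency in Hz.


Step 1 — output sample rate after interpolation by L:
fs_out = L * fs_in = 16 * 32000 = 512000 Hz

Step 2 — Nyquist frequency of the output stream:
f_Nyq = fs_out / 2 = 512000 / 2 = 256000.0 Hz

fs_out = 512000 Hz; f_Nyquist = 256000.0 Hz


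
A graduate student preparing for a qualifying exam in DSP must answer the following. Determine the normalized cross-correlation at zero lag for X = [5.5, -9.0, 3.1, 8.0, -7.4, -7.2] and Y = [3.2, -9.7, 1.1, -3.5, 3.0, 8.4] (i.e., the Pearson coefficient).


Pearson correlation coefficient (population):
r = cov(X,Y) / (std(X) * std(Y))
Mean X = -1.1667, Mean Y = 0.4167
Cov(X,Y) = 0.091111
Std(X) = 6.871358, Std(Y) = 5.71997
r = 0.0023

0.0023


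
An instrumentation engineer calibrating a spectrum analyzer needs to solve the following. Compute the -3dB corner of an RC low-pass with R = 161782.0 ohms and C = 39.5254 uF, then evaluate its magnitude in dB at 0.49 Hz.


Step 1 — cutoff frequency:
fc = 1 / (2*pi*R*C)
C = 39.5254 uF = 3.95254e-05 F
fc = 1 / (2*pi*161782.0*3.95254e-05)
   = 0.0248894 Hz

Step 2 — magnitude at f = 0.49 Hz:
|H(f)| = 1 / sqrt(1 + (f/fc)^2)
f/fc = 0.49 / 0.0248894 = 19.687096
|H| = 1 / sqrt(1 + 387.581749) = 0.0507293
|H|_dB = 20*log10(0.0507293) = -25.89 dB

fc = 0.0248894 Hz; |H(0.49 Hz)| = -25.89 dB


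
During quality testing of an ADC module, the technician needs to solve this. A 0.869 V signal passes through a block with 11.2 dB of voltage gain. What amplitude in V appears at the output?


Output voltage from dB gain:
V_out = V_in * 10^(gain_dB / 20)
      = 0.869 * 10^(11.2 / 20)
      = 0.869 * 3.630781
      = 3.1551 V

3.1551 V


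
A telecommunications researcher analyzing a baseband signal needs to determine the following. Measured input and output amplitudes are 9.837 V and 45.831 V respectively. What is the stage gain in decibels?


Voltage gain in dB:
G = 20 * log10(Vout / Vin)
  = 20 * log10(45.831 / 9.837)
  = 20 * log10(4.659042)
  = 20 * 0.668297
  = 13.37 dB

13.37 dB


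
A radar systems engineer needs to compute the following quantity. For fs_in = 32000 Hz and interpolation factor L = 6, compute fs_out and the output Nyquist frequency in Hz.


Step 1 — output sample rate after interpolation by L:
fs_out = L * fs_in = 6 * 32000 = 192000 Hz

Step 2 — Nyquist frequency of the output stream:
f_Nyq = fs_out / 2 = 192000 / 2 = 96000.0 Hz

fs_out = 192000 Hz; f_Nyquist = 96000.0 Hz


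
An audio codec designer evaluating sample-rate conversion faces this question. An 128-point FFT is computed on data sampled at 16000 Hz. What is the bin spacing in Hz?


DFT frequency resolution:
df = fs / N
   = 16000 / 128
   = 125.0 Hz

125.0 Hz


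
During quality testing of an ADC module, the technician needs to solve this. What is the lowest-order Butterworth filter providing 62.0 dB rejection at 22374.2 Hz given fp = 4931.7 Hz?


Butterworth filter order formula:
n = log10(10^(A/10) - 1) / (2 * log10(f_stop/f_pass))
10^(62.0/10) - 1 = 1584892.1925
f_stop/f_pass = 22374.2 / 4931.7 = 4.5368
n = 4.7202 -> ceil = 5

5


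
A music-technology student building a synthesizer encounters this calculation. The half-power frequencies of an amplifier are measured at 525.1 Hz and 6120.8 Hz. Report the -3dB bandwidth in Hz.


Bandwidth is the difference of -3dB frequencies:
BW = f_high - f_low
   = 6120.8 - 525.1
   = 5595.7 Hz

5595.7 Hz


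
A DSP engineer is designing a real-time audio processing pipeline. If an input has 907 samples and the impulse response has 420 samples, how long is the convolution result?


Linear convolution output length:
L = N + M - 1
  = 907 + 420 - 1
  = 1326 samples

1326


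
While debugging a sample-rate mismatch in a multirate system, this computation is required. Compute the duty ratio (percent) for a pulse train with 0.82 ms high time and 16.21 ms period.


Duty cycle as a percentage:
DC = (t_on / T) * 100
   = (0.82 / 16.21) * 100
   = 0.050586 * 100
   = 5.06 %

5.06 %


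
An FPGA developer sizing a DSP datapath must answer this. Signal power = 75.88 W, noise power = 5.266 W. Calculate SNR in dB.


SNR in decibels:
SNR = 10 * log10(Ps / Pn)
    = 10 * log10(75.88 / 5.266)
    = 10 * log10(14.4094)
    = 10 * 1.1586
    = 11.59 dB

11.59 dB


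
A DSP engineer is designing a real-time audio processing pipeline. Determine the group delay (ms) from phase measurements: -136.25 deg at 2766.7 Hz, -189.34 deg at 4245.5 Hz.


Group delay from phase difference:
tau = -d(phi)/d(omega)
d(phi) = -53.09 deg = -0.926595 rad
d(omega) = 2*pi*(4245.5 - 2766.7) = 9291.5744 rad/s
tau = -(-0.926595) / 9291.5744
    = 0.0997 ms

0.0997 ms


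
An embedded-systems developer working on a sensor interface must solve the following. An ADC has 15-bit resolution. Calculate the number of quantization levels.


Number of quantization levels = 2^N
= 2^15
= 32768

32768


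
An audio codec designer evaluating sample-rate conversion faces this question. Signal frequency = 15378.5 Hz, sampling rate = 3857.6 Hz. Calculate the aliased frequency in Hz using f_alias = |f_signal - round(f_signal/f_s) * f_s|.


Compute the nearest integer multiple of fs to the signal:
n = round(15378.5 / 3857.6) = 4
f_alias = |15378.5 - 4 * 3857.6|
        = |15378.5 - 15430.4|
        = 51.9 Hz

51.9


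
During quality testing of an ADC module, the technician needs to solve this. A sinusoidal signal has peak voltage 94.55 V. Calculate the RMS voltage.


RMS voltage for a sinusoidal waveform:
V_rms = V_peak / sqrt(2)
      = 94.55 / 1.414214
      = 66.857 V

66.857 V


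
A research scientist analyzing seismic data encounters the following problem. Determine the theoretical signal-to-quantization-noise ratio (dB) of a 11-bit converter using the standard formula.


Theoretical SNR for a full-scale sinusoid:
SNR = 6.02 * N + 1.76
    = 6.02 * 11 + 1.76
    = 66.22 + 1.76
    = 67.98 dB

67.98 dB


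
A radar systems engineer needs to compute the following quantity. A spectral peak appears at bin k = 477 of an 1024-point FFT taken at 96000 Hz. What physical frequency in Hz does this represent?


Frequency of DFT bin k:
f_k = k * fs / N
    = 477 * 96000 / 1024
    = 45792000 / 1024
    = 44718.75 Hz

44718.75 Hz


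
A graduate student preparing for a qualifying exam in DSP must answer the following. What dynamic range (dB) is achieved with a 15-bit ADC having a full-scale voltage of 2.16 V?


Dynamic range from full-scale to LSB:
V_min = V_max / 2^bits = 2.16 / 2^15
DR = 20 * log10(V_max / V_min)
   = 20 * log10(2^15)
   = 20 * 15 * log10(2)
   = 90.31 dB

90.31 dB


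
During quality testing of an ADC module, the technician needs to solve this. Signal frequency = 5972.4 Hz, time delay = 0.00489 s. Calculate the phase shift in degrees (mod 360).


Phase shift from frequency and time delay:
phi = 360 * f * t_delay
    = 360 * 5972.4 * 0.00489
    = 10513.81 degrees
    mod 360 = 73.81 degrees

73.81 degrees


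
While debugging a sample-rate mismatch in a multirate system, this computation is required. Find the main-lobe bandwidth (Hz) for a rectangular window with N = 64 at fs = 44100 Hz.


Main lobe width for a rectangular window:
Width = 2 * fs / N
      = 2 * 44100 / 64
      = 88200 / 64
      = 1378.125 Hz

1378.125 Hz


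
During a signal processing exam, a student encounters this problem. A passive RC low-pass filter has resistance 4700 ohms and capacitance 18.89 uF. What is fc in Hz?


Cutoff frequency of a first-order RC filter:
fc = 1 / (2 * pi * R * C)
C = 18.89 uF = 1.889e-05 F
fc = 1 / (2 * pi * 4700 * 1.889e-05)
   = 1 / 0.55784004112733
   = 1.792629 Hz

1.792629 Hz


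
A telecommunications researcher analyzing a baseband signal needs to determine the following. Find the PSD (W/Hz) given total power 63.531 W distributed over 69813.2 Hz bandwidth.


Power spectral density:
PSD = P / BW
    = 63.531 / 69813.2
    = 0.00091001 W/Hz

0.00091001 W/Hz


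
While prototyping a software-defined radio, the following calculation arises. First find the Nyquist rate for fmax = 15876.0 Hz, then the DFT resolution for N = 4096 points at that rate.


Step 1 — Nyquist sampling rate:
fs = 2 * fmax = 2 * 15876.0 = 31752.0 Hz

Step 2 — DFT bin spacing:
df = fs / N = 31752.0 / 4096 = 7.752 Hz

7.752 Hz


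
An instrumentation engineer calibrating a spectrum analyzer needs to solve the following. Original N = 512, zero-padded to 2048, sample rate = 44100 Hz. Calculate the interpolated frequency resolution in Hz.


Frequency resolution after zero-padding:
N_padded = 512 * 4 = 2048
df = fs / N_padded
   = 44100 / 2048
   = 21.5332 Hz

21.5332 Hz


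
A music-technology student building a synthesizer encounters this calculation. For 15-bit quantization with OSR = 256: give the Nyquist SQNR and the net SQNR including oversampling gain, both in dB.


Step 1 — baseline SQNR at Nyquist:
SQNR_base = 6.02*N + 1.76
          = 6.02*15 + 1.76
          = 92.06 dB

Step 2 — oversampling processing gain:
G = 10*log10(OSR) = 10*log10(256) = 24.08 dB

Step 3 — total:
SQNR_total = 92.06 + 24.08 = 116.14 dB

Base SQNR = 92.06 dB; oversampled SQNR = 116.14 dB


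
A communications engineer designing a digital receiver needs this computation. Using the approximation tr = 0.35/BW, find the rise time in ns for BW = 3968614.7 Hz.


Rise time from bandwidth relationship:
tr = 0.35 / BW
   = 0.35 / 3968614.7
   = 8.819198296e-08 s
   = 88.192 ns

88.192 ns


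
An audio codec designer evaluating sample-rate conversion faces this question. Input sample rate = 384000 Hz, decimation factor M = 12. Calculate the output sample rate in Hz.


Decimation reduces the sample rate:
fs_out = fs_in / M
       = 384000 / 12
       = 32000.0 Hz

32000.0 Hz


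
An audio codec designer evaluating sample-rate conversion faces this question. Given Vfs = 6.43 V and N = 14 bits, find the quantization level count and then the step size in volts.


Step 1 — number of quantization levels:
L = 2^N = 2^14 = 16384

Step 2 — LSB step size:
delta = Vfs / L
      = 6.43 / 16384
      = 0.00039246 V

Levels = 16384; step size = 0.00039246 V


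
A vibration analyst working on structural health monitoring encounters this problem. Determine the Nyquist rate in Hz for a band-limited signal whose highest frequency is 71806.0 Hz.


The Nyquist rate is twice the maximum frequency component.
fs_min = 2 * fmax
      = 2 * 71806.0
      = 143612.0 Hz

143612.0


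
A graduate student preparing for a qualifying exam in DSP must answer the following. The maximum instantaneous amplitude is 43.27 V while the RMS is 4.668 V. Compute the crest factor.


Crest factor is the ratio of peak to RMS:
CF = V_peak / V_rms
   = 43.27 / 4.668
   = 9.2695

9.2695


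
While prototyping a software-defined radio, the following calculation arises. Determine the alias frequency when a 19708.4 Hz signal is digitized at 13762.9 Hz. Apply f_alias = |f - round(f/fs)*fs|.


Compute the nearest integer multiple of fs to the signal:
n = round(19708.4 / 13762.9) = 1
f_alias = |19708.4 - 1 * 13762.9|
        = |19708.4 - 13762.9|
        = 5945.5 Hz

5945.5


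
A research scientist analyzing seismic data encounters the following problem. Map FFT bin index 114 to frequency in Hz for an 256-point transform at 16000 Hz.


Frequency of DFT bin k:
f_k = k * fs / N
    = 114 * 16000 / 256
    = 1824000 / 256
    = 7125.0 Hz

7125.0 Hz


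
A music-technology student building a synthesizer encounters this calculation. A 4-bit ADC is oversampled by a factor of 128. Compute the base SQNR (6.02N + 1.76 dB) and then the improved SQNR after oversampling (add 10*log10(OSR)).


Step 1 — baseline SQNR at Nyquist:
SQNR_base = 6.02*N + 1.76
          = 6.02*4 + 1.76
          = 25.84 dB

Step 2 — oversampling processing gain:
G = 10*log10(OSR) = 10*log10(128) = 21.07 dB

Step 3 — total:
SQNR_total = 25.84 + 21.07 = 46.91 dB

Base SQNR = 25.84 dB; oversampled SQNR = 46.91 dB


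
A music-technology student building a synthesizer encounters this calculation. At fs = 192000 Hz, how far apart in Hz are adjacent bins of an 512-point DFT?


DFT frequency resolution:
df = fs / N
   = 192000 / 512
   = 375.0 Hz

375.0 Hz


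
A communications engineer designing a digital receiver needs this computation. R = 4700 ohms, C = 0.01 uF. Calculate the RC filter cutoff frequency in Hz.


Cutoff frequency of a first-order RC filter:
fc = 1 / (2 * pi * R * C)
C = 0.01 uF = 1e-08 F
fc = 1 / (2 * pi * 4700 * 1e-08)
   = 1 / 0.00029530970943744
   = 3386.275385 Hz

3386.275385 Hz


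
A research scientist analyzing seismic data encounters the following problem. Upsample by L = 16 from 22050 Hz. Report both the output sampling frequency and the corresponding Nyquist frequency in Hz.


Step 1 — output sample rate after interpolation by L:
fs_out = L * fs_in = 16 * 22050 = 352800 Hz

Step 2 — Nyquist frequency of the output stream:
f_Nyq = fs_out / 2 = 352800 / 2 = 176400.0 Hz

fs_out = 352800 Hz; f_Nyquist = 176400.0 Hz


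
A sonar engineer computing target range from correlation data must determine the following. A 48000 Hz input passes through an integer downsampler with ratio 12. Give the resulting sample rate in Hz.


Decimation reduces the sample rate:
fs_out = fs_in / M
       = 48000 / 12
       = 4000.0 Hz

4000.0 Hz


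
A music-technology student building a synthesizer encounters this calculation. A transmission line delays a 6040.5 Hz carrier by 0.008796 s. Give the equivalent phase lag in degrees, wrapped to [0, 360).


Phase shift from frequency and time delay:
phi = 360 * f * t_delay
    = 360 * 6040.5 * 0.008796
    = 19127.61 degrees
    mod 360 = 47.61 degrees

47.61 degrees


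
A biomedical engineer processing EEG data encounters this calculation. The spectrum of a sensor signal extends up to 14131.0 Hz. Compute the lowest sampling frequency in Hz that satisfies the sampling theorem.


The Nyquist rate is twice the maximum frequency component.
fs_min = 2 * fmax
      = 2 * 14131.0
      = 28262.0 Hz

28262.0


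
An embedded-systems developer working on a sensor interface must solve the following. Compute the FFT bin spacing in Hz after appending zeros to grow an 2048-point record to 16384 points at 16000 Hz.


Frequency resolution after zero-padding:
N_padded = 2048 * 8 = 16384
df = fs / N_padded
   = 16000 / 16384
   = 0.9766 Hz

0.9766 Hz


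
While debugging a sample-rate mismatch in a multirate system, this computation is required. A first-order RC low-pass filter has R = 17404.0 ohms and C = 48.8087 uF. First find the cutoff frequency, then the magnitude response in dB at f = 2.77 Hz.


Step 1 — cutoff frequency:
fc = 1 / (2*pi*R*C)
C = 48.8087 uF = 4.88087e-05 F
fc = 1 / (2*pi*17404.0*4.88087e-05)
   = 0.187359 Hz

Step 2 — magnitude at f = 2.77 Hz:
|H(f)| = 1 / sqrt(1 + (f/fc)^2)
f/fc = 2.77 / 0.187359 = 14.784451
|H| = 1 / sqrt(1 + 218.579991) = 0.0674844
|H|_dB = 20*log10(0.0674844) = -23.42 dB

fc = 0.187359 Hz; |H(2.77 Hz)| = -23.42 dB


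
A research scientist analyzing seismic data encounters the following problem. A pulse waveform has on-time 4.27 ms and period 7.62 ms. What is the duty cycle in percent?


Duty cycle as a percentage:
DC = (t_on / T) * 100
   = (4.27 / 7.62) * 100
   = 0.560367 * 100
   = 56.04 %

56.04 %


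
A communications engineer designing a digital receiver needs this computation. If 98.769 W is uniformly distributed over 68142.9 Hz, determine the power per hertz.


Power spectral density:
PSD = P / BW
    = 98.769 / 68142.9
    = 0.00144944 W/Hz

0.00144944 W/Hz


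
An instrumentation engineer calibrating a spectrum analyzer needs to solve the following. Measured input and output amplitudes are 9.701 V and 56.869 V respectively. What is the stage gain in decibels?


Voltage gain in dB:
G = 20 * log10(Vout / Vin)
  = 20 * log10(56.869 / 9.701)
  = 20 * log10(5.862179)
  = 20 * 0.768059
  = 15.36 dB

15.36 dB


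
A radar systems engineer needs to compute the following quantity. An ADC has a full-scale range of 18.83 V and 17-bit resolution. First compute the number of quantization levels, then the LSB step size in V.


Step 1 — number of quantization levels:
L = 2^N = 2^17 = 131072

Step 2 — LSB step size:
delta = Vfs / L
      = 18.83 / 131072
      = 0.00014366 V

Levels = 131072; step size = 0.00014366 V


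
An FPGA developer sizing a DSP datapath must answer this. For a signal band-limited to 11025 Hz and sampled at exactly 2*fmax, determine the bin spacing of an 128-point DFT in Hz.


Step 1 — Nyquist sampling rate:
fs = 2 * fmax = 2 * 11025 = 22050 Hz

Step 2 — DFT bin spacing:
df = fs / N = 22050 / 128 = 172.2656 Hz

172.2656 Hz


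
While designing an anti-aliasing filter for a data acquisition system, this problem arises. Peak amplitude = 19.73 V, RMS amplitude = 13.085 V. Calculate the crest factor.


Crest factor is the ratio of peak to RMS:
CF = V_peak / V_rms
   = 19.73 / 13.085
   = 1.5078

1.5078


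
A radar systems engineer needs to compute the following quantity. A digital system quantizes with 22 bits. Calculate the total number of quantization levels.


Number of quantization levels = 2^N
= 2^22
= 4194304

4194304


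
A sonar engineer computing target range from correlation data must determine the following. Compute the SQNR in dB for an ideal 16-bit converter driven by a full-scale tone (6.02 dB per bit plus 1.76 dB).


Theoretical SNR for a full-scale sinusoid:
SNR = 6.02 * N + 1.76
    = 6.02 * 16 + 1.76
    = 96.32 + 1.76
    = 98.08 dB

98.08 dB


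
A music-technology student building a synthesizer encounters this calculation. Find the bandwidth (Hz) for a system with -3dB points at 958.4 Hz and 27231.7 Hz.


Bandwidth is the difference of -3dB frequencies:
BW = f_high - f_low
   = 27231.7 - 958.4
   = 26273.3 Hz

26273.3 Hz


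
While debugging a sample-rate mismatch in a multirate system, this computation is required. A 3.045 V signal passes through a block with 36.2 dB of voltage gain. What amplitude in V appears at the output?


Output voltage from dB gain:
V_out = V_in * 10^(gain_dB / 20)
      = 3.045 * 10^(36.2 / 20)
      = 3.045 * 64.565423
      = 196.6017 V

196.6017 V


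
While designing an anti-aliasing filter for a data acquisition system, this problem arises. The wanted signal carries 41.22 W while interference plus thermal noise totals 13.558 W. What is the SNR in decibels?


SNR in decibels:
SNR = 10 * log10(Ps / Pn)
    = 10 * log10(41.22 / 13.558)
    = 10 * log10(3.0403)
    = 10 * 0.4829
    = 4.83 dB

4.83 dB


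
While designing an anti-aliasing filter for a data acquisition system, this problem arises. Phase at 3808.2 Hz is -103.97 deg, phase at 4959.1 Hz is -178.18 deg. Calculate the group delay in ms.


Group delay from phase difference:
tau = -d(phi)/d(omega)
d(phi) = -74.21 deg = -1.295209 rad
d(omega) = 2*pi*(4959.1 - 3808.2) = 7231.318 rad/s
tau = -(-1.295209) / 7231.318
    = 0.1791 ms

0.1791 ms


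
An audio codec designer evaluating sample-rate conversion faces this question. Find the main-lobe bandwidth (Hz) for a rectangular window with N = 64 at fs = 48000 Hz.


Main lobe width for a rectangular window:
Width = 2 * fs / N
      = 2 * 48000 / 64
      = 96000 / 64
      = 1500.0 Hz

1500.0 Hz


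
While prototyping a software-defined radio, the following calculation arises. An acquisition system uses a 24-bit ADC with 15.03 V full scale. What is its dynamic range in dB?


Dynamic range from full-scale to LSB:
V_min = V_max / 2^bits = 15.03 / 2^24
DR = 20 * log10(V_max / V_min)
   = 20 * log10(2^24)
   = 20 * 24 * log10(2)
   = 144.49 dB

144.49 dB


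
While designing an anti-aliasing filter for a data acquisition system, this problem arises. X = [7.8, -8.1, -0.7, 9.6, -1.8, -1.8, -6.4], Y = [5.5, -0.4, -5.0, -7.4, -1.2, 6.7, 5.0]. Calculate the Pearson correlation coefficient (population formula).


Pearson correlation coefficient (population):
r = cov(X,Y) / (std(X) * std(Y))
Mean X = -0.2, Mean Y = 0.4571
Cov(X,Y) = -8.951429
Std(X) = 6.167426, Std(Y) = 5.071449
r = -0.2862

-0.2862


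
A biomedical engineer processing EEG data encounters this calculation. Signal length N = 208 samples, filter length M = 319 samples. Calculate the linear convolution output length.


Linear convolution output length:
L = N + M - 1
  = 208 + 319 - 1
  = 526 samples

526


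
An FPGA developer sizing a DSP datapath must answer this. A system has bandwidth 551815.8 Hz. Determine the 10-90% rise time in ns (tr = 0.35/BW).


Rise time from bandwidth relationship:
tr = 0.35 / BW
   = 0.35 / 551815.8
   = 6.34269624e-07 s
   = 634.2696 ns

634.2696 ns


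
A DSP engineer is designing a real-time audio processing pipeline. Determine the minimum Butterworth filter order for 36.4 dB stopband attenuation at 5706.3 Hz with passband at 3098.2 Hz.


Butterworth filter order formula:
n = log10(10^(A/10) - 1) / (2 * log10(f_stop/f_pass))
10^(36.4/10) - 1 = 4364.1583
f_stop/f_pass = 5706.3 / 3098.2 = 1.8418
n = 6.8614 -> ceil = 7

7


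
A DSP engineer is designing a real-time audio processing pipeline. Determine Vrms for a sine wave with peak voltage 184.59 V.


RMS voltage for a sinusoidal waveform:
V_rms = V_peak / sqrt(2)
      = 184.59 / 1.414214
      = 130.525 V

130.525 V


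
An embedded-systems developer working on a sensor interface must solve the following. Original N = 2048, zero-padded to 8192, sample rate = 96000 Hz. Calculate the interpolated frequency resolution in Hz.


Frequency resolution after zero-padding:
N_padded = 2048 * 4 = 8192
df = fs / N_padded
   = 96000 / 8192
   = 11.7188 Hz

11.7188 Hz


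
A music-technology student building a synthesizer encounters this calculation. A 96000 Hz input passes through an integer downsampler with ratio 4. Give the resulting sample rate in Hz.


Decimation reduces the sample rate:
fs_out = fs_in / M
       = 96000 / 4
       = 24000.0 Hz

24000.0 Hz


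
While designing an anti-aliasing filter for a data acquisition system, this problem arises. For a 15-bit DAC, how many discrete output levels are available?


Number of quantization levels = 2^N
= 2^15
= 32768

32768


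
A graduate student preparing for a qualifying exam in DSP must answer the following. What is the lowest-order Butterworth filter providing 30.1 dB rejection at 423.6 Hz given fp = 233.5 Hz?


Butterworth filter order formula:
n = log10(10^(A/10) - 1) / (2 * log10(f_stop/f_pass))
10^(30.1/10) - 1 = 1022.293
f_stop/f_pass = 423.6 / 233.5 = 1.8141
n = 5.8174 -> ceil = 6

6


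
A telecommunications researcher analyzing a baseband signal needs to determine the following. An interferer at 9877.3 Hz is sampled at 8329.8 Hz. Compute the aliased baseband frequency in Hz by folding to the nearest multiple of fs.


Compute the nearest integer multiple of fs to the signal:
n = round(9877.3 / 8329.8) = 1
f_alias = |9877.3 - 1 * 8329.8|
        = |9877.3 - 8329.8|
        = 1547.5 Hz

1547.5


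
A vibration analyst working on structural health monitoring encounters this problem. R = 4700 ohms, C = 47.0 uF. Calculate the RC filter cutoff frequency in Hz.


Cutoff frequency of a first-order RC filter:
fc = 1 / (2 * pi * R * C)
C = 47.0 uF = 4.7e-05 F
fc = 1 / (2 * pi * 4700 * 4.7e-05)
   = 1 / 1.387955634356
   = 0.720484 Hz

0.720484 Hz


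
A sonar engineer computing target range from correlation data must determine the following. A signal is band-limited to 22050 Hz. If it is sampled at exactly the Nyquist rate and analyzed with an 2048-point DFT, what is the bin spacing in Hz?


Step 1 — Nyquist sampling rate:
fs = 2 * fmax = 2 * 22050 = 44100 Hz

Step 2 — DFT bin spacing:
df = fs / N = 44100 / 2048 = 21.5332 Hz

21.5332 Hz


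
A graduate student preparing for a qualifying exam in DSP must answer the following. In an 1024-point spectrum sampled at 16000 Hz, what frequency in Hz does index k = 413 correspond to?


Frequency of DFT bin k:
f_k = k * fs / N
    = 413 * 16000 / 1024
    = 6608000 / 1024
    = 6453.125 Hz

6453.125 Hz


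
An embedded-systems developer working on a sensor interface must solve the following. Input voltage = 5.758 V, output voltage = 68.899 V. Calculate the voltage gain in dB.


Voltage gain in dB:
G = 20 * log10(Vout / Vin)
  = 20 * log10(68.899 / 5.758)
  = 20 * log10(11.965787)
  = 20 * 1.077941
  = 21.56 dB

21.56 dB


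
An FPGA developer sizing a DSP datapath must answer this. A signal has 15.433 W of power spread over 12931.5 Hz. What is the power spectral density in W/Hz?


Power spectral density:
PSD = P / BW
    = 15.433 / 12931.5
    = 0.00119344 W/Hz

0.00119344 W/Hz


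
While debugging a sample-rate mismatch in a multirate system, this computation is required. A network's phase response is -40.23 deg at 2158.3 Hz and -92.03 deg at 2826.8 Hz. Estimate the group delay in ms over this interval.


Group delay from phase difference:
tau = -d(phi)/d(omega)
d(phi) = -51.8 deg = -0.904081 rad
d(omega) = 2*pi*(2826.8 - 2158.3) = 4200.3094 rad/s
tau = -(-0.904081) / 4200.3094
    = 0.2152 ms

0.2152 ms


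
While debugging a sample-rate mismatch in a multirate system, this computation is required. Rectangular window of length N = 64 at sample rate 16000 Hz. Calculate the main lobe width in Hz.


Main lobe width for a rectangular window:
Width = 2 * fs / N
      = 2 * 16000 / 64
      = 32000 / 64
      = 500.0 Hz

500.0 Hz


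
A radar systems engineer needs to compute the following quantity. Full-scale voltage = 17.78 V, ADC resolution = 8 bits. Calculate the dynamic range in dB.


Dynamic range from full-scale to LSB:
V_min = V_max / 2^bits = 17.78 / 2^8
DR = 20 * log10(V_max / V_min)
   = 20 * log10(2^8)
   = 20 * 8 * log10(2)
   = 48.16 dB

48.16 dB


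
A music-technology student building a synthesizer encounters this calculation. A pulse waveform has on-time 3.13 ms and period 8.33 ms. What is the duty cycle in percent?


Duty cycle as a percentage:
DC = (t_on / T) * 100
   = (3.13 / 8.33) * 100
   = 0.37575 * 100
   = 37.58 %

37.58 %


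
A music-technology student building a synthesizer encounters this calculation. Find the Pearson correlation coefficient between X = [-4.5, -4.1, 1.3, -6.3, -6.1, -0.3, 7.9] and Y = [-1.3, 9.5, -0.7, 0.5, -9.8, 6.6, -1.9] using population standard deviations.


Pearson correlation coefficient (population):
r = cov(X,Y) / (std(X) * std(Y))
Mean X = -1.7286, Mean Y = 0.4143
Cov(X,Y) = 1.520408
Std(X) = 4.739414, Std(Y) = 5.790245
r = 0.0554

0.0554


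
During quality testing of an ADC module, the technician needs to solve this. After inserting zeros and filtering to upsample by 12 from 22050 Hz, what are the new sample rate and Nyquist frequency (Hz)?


Step 1 — output sample rate after interpolation by L:
fs_out = L * fs_in = 12 * 22050 = 264600 Hz

Step 2 — Nyquist frequency of the output stream:
f_Nyq = fs_out / 2 = 264600 / 2 = 132300.0 Hz

fs_out = 264600 Hz; f_Nyquist = 132300.0 Hz


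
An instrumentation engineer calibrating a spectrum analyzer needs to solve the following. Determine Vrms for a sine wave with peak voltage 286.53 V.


RMS voltage for a sinusoidal waveform:
V_rms = V_peak / sqrt(2)
      = 286.53 / 1.414214
      = 202.607 V

202.607 V


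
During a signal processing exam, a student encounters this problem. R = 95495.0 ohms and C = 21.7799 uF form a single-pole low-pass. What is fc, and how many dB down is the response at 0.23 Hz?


Step 1 — cutoff frequency:
fc = 1 / (2*pi*R*C)
C = 21.7799 uF = 2.17799e-05 F
fc = 1 / (2*pi*95495.0*2.17799e-05)
   = 0.0765215 Hz

Step 2 — magnitude at f = 0.23 Hz:
|H(f)| = 1 / sqrt(1 + (f/fc)^2)
f/fc = 0.23 / 0.0765215 = 3.005691
|H| = 1 / sqrt(1 + 9.034178) = 0.3156887
|H|_dB = 20*log10(0.3156887) = -10.01 dB

fc = 0.0765215 Hz; |H(0.23 Hz)| = -10.01 dB


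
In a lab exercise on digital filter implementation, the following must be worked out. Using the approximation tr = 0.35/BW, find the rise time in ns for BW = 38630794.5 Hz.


Rise time from bandwidth relationship:
tr = 0.35 / BW
   = 0.35 / 38630794.5
   = 9.060129478e-09 s
   = 9.0601 ns

9.0601 ns


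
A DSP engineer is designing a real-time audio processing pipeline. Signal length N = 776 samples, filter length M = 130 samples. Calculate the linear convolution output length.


Linear convolution output length:
L = N + M - 1
  = 776 + 130 - 1
  = 905 samples

905


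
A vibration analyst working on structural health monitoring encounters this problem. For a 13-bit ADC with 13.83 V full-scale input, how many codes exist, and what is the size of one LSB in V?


Step 1 — number of quantization levels:
L = 2^N = 2^13 = 8192

Step 2 — LSB step size:
delta = Vfs / L
      = 13.83 / 8192
      = 0.00168823 V

Levels = 8192; step size = 0.00168823 V


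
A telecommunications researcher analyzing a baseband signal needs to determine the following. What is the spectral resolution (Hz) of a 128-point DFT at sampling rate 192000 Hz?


DFT frequency resolution:
df = fs / N
   = 192000 / 128
   = 1500.0 Hz

1500.0 Hz


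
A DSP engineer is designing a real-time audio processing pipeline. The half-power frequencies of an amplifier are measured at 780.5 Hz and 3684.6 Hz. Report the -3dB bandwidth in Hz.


Bandwidth is the difference of -3dB frequencies:
BW = f_high - f_low
   = 3684.6 - 780.5
   = 2904.1 Hz

2904.1 Hz


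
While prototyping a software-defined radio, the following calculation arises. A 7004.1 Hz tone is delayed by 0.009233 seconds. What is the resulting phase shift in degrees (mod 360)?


Phase shift from frequency and time delay:
phi = 360 * f * t_delay
    = 360 * 7004.1 * 0.009233
    = 23280.79 degrees
    mod 360 = 240.79 degrees

240.79 degrees


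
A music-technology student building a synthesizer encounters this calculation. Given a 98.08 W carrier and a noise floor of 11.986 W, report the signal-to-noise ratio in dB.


SNR in decibels:
SNR = 10 * log10(Ps / Pn)
    = 10 * log10(98.08 / 11.986)
    = 10 * log10(8.1829)
    = 10 * 0.9129
    = 9.13 dB

9.13 dB


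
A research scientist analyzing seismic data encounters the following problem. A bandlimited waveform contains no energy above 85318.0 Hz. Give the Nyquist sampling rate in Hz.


The Nyquist rate is twice the maximum frequency component.
fs_min = 2 * fmax
      = 2 * 85318.0
      = 170636.0 Hz

170636.0


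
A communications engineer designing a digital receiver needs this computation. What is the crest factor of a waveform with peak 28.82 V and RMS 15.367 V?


Crest factor is the ratio of peak to RMS:
CF = V_peak / V_rms
   = 28.82 / 15.367
   = 1.8754

1.8754


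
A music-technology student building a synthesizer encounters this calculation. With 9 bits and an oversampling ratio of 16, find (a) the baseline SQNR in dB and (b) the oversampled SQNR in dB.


Step 1 — baseline SQNR at Nyquist:
SQNR_base = 6.02*N + 1.76
          = 6.02*9 + 1.76
          = 55.94 dB

Step 2 — oversampling processing gain:
G = 10*log10(OSR) = 10*log10(16) = 12.04 dB

Step 3 — total:
SQNR_total = 55.94 + 12.04 = 67.98 dB

Base SQNR = 55.94 dB; oversampled SQNR = 67.98 dB


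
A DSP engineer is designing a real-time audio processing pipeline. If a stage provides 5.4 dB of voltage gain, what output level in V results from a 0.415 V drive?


Output voltage from dB gain:
V_out = V_in * 10^(gain_dB / 20)
      = 0.415 * 10^(5.4 / 20)
      = 0.415 * 1.862087
      = 0.7728 V

0.7728 V


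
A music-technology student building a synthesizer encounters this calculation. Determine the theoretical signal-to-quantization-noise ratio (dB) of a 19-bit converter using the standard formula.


Theoretical SNR for a full-scale sinusoid:
SNR = 6.02 * N + 1.76
    = 6.02 * 19 + 1.76
    = 114.38 + 1.76
    = 116.14 dB

116.14 dB


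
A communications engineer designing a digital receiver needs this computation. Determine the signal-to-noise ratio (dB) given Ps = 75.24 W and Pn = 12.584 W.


SNR in decibels:
SNR = 10 * log10(Ps / Pn)
    = 10 * log10(75.24 / 12.584)
    = 10 * log10(5.979)
    = 10 * 0.7766
    = 7.77 dB

7.77 dB


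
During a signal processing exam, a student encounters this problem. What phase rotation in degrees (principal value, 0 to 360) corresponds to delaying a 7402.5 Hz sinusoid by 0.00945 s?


Phase shift from frequency and time delay:
phi = 360 * f * t_delay
    = 360 * 7402.5 * 0.00945
    = 25183.31 degrees
    mod 360 = 343.31 degrees

343.31 degrees


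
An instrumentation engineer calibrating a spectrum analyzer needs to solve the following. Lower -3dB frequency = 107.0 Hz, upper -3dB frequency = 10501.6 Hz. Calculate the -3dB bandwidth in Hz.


Bandwidth is the difference of -3dB frequencies:
BW = f_high - f_low
   = 10501.6 - 107.0
   = 10394.6 Hz

10394.6 Hz


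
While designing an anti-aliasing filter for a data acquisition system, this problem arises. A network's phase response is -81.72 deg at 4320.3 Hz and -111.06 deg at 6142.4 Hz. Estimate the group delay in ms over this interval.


Group delay from phase difference:
tau = -d(phi)/d(omega)
d(phi) = -29.34 deg = -0.51208 rad
d(omega) = 2*pi*(6142.4 - 4320.3) = 11448.5919 rad/s
tau = -(-0.51208) / 11448.5919
    = 0.0447 ms

0.0447 ms


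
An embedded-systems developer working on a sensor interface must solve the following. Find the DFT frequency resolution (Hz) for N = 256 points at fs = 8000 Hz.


DFT frequency resolution:
df = fs / N
   = 8000 / 256
   = 31.25 Hz

31.25 Hz


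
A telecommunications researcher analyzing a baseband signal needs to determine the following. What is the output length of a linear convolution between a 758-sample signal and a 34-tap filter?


Linear convolution output length:
L = N + M - 1
  = 758 + 34 - 1
  = 791 samples

791


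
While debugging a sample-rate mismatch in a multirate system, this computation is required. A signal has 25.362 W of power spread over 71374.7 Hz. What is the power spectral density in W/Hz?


Power spectral density:
PSD = P / BW
    = 25.362 / 71374.7
    = 0.00035534 W/Hz

0.00035534 W/Hz


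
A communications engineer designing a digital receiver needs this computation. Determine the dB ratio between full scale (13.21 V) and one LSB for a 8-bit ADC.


Dynamic range from full-scale to LSB:
V_min = V_max / 2^bits = 13.21 / 2^8
DR = 20 * log10(V_max / V_min)
   = 20 * log10(2^8)
   = 20 * 8 * log10(2)
   = 48.16 dB

48.16 dB


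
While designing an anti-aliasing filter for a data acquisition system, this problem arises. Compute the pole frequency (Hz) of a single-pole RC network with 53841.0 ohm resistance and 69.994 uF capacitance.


Cutoff frequency of a first-order RC filter:
fc = 1 / (2 * pi * R * C)
C = 69.994 uF = 6.9994e-05 F
fc = 1 / (2 * pi * 53841.0 * 6.9994e-05)
   = 1 / 23.678478850789
   = 0.042232 Hz

0.042232 Hz


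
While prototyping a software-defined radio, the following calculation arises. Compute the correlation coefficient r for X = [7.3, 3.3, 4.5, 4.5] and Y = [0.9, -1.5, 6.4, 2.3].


Pearson correlation coefficient (population):
r = cov(X,Y) / (std(X) * std(Y))
Mean X = 4.9, Mean Y = 2.025
Cov(X,Y) = 0.27
Std(X) = 1.469694, Std(Y) = 2.868253
r = 0.0641

0.0641


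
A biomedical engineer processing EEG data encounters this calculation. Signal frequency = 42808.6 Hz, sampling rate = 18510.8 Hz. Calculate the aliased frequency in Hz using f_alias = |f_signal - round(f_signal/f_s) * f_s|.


Compute the nearest integer multiple of fs to the signal:
n = round(42808.6 / 18510.8) = 2
f_alias = |42808.6 - 2 * 18510.8|
        = |42808.6 - 37021.6|
        = 5787.0 Hz

5787.0


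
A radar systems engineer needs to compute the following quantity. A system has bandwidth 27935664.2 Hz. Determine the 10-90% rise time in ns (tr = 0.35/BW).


Rise time from bandwidth relationship:
tr = 0.35 / BW
   = 0.35 / 27935664.2
   = 1.252878748e-08 s
   = 12.5288 ns

12.5288 ns


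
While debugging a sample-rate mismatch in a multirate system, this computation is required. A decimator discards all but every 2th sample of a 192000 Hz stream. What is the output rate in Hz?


Decimation reduces the sample rate:
fs_out = fs_in / M
       = 192000 / 2
       = 96000.0 Hz

96000.0 Hz


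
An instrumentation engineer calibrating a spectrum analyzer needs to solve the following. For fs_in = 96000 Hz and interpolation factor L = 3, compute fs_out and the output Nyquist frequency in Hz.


Step 1 — output sample rate after interpolation by L:
fs_out = L * fs_in = 3 * 96000 = 288000 Hz

Step 2 — Nyquist frequency of the output stream:
f_Nyq = fs_out / 2 = 288000 / 2 = 144000.0 Hz

fs_out = 288000 Hz; f_Nyquist = 144000.0 Hz
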